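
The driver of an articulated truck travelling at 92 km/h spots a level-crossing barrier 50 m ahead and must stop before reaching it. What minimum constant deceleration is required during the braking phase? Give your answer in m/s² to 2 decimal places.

92 km/h ÷ 3.6 = 25.5556 m/s.
v² = 2a·d ⇒ a = v²/(2d) = 25.5556² / (2 × 50.000) = 653.089 / 100.000 = 6.5309 m/s².

Required deceleration ≈ 6.53 m/s²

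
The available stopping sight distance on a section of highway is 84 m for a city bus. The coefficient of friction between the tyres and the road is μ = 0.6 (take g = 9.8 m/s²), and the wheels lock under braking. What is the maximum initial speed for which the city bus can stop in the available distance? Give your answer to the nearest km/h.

Maximum speed ≈ 113 km/h

a = μg = 0.6 × 9.8 = 5.880 m/s².
v²/(2a) = d ⇒ v = √(2 × 5.880 × 84) = √987.84 = 31.4299 m/s.
31.4299 m/s × 3.6 = 113.148 km/h.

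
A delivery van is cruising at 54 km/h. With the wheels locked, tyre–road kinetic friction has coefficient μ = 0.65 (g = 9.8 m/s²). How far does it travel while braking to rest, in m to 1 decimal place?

Braking distance ≈ 17.7 m

54 km/h ÷ 3.6 = 15.0000 m/s.
a = μg = 0.65 × 9.8 = 6.370 m/s².
Braking distance = v²/(2a) = 15.0000² / (2 × 6.370) = 225.000 / 12.740 = 17.661 m.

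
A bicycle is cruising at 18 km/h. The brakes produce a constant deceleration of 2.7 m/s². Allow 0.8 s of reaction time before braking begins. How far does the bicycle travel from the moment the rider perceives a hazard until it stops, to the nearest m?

18 km/h ÷ 3.6 = 5.0000 m/s.
Reaction distance = v·t_r = 5.0000 × 0.8 = 4.000 m.
Braking distance = v²/(2a) = 5.0000² / (2 × 2.700) = 25.000 / 5.400 = 4.630 m.
Total = 4.000 + 4.630 = 8.630 m.

Total stopping distance ≈ 9 m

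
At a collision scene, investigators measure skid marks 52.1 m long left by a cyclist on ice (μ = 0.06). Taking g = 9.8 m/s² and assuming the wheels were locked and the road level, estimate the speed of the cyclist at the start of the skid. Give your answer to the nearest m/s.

Deceleration a = μg = 0.06 × 9.8 = 0.588 m/s².
v = √(2a·d) = √(2 × 0.588 × 52.1) = √61.270 = 7.8275 m/s.

Initial speed ≈ 8 m/s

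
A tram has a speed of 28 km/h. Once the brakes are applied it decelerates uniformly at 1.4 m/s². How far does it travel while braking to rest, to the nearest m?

28 km/h ÷ 3.6 = 7.7778 m/s.
Braking distance = v²/(2a) = 7.7778² / (2 × 1.400) = 60.494 / 2.800 = 21.605 m.

Braking distance ≈ 22 m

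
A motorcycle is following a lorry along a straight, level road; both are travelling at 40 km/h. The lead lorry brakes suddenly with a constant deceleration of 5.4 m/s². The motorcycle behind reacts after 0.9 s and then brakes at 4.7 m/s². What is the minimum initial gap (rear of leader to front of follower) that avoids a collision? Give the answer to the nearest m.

40 km/h ÷ 3.6 = 11.1111 m/s.
Leader travels v²/(2a_L) = 123.457 / 10.800 = 11.431 m before stopping.
Follower covers v·t_r = 11.1111 × 0.9 = 10.000 m while reacting, then v²/(2a_F) = 123.457 / 9.400 = 13.134 m while braking, for a total of 10.000 + 13.134 = 23.134 m.
Since a_F ≤ a_L and the follower starts braking later, the follower is never slower than the leader, so the closest approach is when both have stopped.
Minimum gap = 23.134 − 11.431 = 11.703 m.

Minimum gap ≈ 12 m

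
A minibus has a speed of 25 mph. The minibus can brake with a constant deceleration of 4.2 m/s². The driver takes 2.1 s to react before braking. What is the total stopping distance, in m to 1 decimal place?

25 mph × 0.44704 = 11.1760 m/s.
Reaction distance = v·t_r = 11.1760 × 2.1 = 23.470 m.
Braking distance = v²/(2a) = 11.1760² / (2 × 4.200) = 124.903 / 8.400 = 14.869 m.
Total = 23.470 + 14.869 = 38.339 m.

Total stopping distance ≈ 38.3 m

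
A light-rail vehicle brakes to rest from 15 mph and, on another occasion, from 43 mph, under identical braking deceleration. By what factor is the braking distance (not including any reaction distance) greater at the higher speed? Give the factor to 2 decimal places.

Braking distance d = v²/(2a), so with a fixed, d ∝ v².
Factor = (43/15)² = 2.8667² = 8.2180.

Factor ≈ 8.22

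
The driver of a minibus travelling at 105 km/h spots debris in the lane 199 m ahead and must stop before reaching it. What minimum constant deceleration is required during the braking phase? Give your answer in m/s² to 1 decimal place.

Required deceleration ≈ 2.1 m/s²

105 km/h ÷ 3.6 = 29.1667 m/s.
v² = 2a·d ⇒ a = v²/(2d) = 29.1667² / (2 × 199.000) = 850.696 / 398.000 = 2.1374 m/s².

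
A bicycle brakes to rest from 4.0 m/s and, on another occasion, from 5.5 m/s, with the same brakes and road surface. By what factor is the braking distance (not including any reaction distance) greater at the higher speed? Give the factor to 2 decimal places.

Factor ≈ 1.89

Braking distance d = v²/(2a), so with a fixed, d ∝ v².
Factor = (5.5/4.0)² = 1.3750² = 1.8906.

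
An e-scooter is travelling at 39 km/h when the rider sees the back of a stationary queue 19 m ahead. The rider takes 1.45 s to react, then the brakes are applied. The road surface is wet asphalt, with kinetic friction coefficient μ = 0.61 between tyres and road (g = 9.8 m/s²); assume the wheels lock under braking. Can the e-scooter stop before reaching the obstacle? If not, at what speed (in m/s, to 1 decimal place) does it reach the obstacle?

No — it strikes the obstacle at 8.8 m/s

39 km/h ÷ 3.6 = 10.8333 m/s.
a = μg = 0.61 × 9.8 = 5.978 m/s².
Reaction distance = 10.8333 × 1.45 = 15.708 m.
Braking distance needed to stop: v²/(2a) = 117.360 / 11.956 = 9.816 m, so total needed = 15.708 + 9.816 = 25.524 m > 19 m — it cannot stop.
Distance remaining when braking begins: 19 − 15.708 = 3.292 m.
v² = v₀² − 2a·d = 117.360 − 2 × 5.978 × 3.292 = 78.001 m²/s².
v = √78.001 = 8.832 m/s.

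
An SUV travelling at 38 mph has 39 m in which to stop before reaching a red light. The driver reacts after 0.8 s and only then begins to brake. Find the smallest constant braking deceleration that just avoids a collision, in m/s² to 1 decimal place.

38 mph × 0.44704 = 16.9875 m/s.
Distance covered during reaction = 16.9875 × 0.8 = 13.590 m.
Distance available for braking: 39 − 13.590 = 25.410 m.
v² = 2a·d ⇒ a = v²/(2d) = 16.9875² / (2 × 25.410) = 288.575 / 50.820 = 5.6784 m/s².

Required deceleration ≈ 5.7 m/s²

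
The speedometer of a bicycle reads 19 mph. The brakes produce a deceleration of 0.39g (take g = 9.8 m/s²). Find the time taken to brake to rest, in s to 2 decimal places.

Braking time ≈ 2.22 s

19 mph × 0.44704 = 8.4938 m/s.
a = 0.39 × 9.8 = 3.822 m/s².
Braking time = v/a = 8.4938 / 3.822 = 2.222 s.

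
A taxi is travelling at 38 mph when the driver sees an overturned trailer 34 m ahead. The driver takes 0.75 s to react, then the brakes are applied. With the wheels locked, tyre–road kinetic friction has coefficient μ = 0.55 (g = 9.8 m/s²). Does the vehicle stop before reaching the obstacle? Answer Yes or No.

No

38 mph × 0.44704 = 16.9875 m/s.
a = μg = 0.55 × 9.8 = 5.390 m/s².
Reaction distance = 16.9875 × 0.75 = 12.741 m.
Braking distance = v²/(2a) = 288.575 / 10.780 = 26.769 m.
Total stopping distance = 12.741 + 26.769 = 39.510 m, vs 34 m available — it cannot stop in time and overshoots by 39.510 − 34 = 5.510 m.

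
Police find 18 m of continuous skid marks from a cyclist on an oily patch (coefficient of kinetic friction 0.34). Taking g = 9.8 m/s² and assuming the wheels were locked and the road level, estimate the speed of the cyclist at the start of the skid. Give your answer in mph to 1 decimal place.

Deceleration a = μg = 0.34 × 9.8 = 3.332 m/s².
v = √(2a·d) = √(2 × 3.332 × 18) = √119.952 = 10.9523 m/s.
= 10.9523 ÷ 0.44704 = 24.500 mph.

Initial speed ≈ 24.5 mph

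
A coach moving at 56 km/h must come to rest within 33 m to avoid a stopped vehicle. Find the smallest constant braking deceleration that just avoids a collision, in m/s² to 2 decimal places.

56 km/h ÷ 3.6 = 15.5556 m/s.
v² = 2a·d ⇒ a = v²/(2d) = 15.5556² / (2 × 33.000) = 241.977 / 66.000 = 3.6663 m/s².

Required deceleration ≈ 3.67 m/s²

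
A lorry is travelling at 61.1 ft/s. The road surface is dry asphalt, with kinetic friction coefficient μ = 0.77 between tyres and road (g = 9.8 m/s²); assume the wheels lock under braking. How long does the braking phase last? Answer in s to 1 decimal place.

61.1 ft/s × 0.3048 = 18.6233 m/s.
a = μg = 0.77 × 9.8 = 7.546 m/s².
Braking time = v/a = 18.6233 / 7.546 = 2.468 s.

Braking time ≈ 2.5 s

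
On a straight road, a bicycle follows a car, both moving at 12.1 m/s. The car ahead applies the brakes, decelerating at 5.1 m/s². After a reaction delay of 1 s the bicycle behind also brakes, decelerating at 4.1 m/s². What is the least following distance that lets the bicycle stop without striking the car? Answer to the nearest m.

Minimum gap ≈ 16 m

Leader travels v²/(2a_L) = 146.410 / 10.200 = 14.354 m before stopping.
Follower covers v·t_r = 12.1000 × 1 = 12.100 m while reacting, then v²/(2a_F) = 146.410 / 8.200 = 17.855 m while braking, for a total of 12.100 + 17.855 = 29.955 m.
Since a_F ≤ a_L and the follower starts braking later, the follower is never slower than the leader, so the closest approach is when both have stopped.
Minimum gap = 29.955 − 14.354 = 15.601 m.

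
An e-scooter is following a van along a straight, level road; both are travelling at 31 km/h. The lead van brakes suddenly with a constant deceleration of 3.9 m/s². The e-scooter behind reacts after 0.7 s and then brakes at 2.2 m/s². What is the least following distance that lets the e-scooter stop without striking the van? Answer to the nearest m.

Minimum gap ≈ 13 m

31 km/h ÷ 3.6 = 8.6111 m/s.
Leader travels v²/(2a_L) = 74.151 / 7.800 = 9.507 m before stopping.
Follower covers v·t_r = 8.6111 × 0.7 = 6.028 m while reacting, then v²/(2a_F) = 74.151 / 4.400 = 16.852 m while braking, for a total of 6.028 + 16.852 = 22.880 m.
Since a_F ≤ a_L and the follower starts braking later, the follower is never slower than the leader, so the closest approach is when both have stopped.
Minimum gap = 22.880 − 9.507 = 13.373 m.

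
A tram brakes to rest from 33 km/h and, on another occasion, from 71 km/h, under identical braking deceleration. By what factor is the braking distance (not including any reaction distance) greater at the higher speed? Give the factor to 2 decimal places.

Braking distance d = v²/(2a), so with a fixed, d ∝ v².
Factor = (71/33)² = 2.1515² = 4.6290.

Factor ≈ 4.63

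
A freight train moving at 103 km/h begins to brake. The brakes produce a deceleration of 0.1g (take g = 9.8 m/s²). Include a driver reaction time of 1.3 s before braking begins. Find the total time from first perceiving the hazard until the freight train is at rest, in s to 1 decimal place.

103 km/h ÷ 3.6 = 28.6111 m/s.
a = 0.1 × 9.8 = 0.980 m/s².
Braking time = v/a = 28.6111 / 0.980 = 29.195 s.
Total = 1.3 + 29.195 = 30.495 s.

Total time ≈ 30.5 s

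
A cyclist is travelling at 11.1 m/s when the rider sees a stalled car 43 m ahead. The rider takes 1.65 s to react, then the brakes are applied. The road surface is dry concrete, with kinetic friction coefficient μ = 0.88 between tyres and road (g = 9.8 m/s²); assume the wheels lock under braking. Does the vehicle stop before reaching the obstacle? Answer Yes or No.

Yes

a = μg = 0.88 × 9.8 = 8.624 m/s².
Reaction distance = 11.1000 × 1.65 = 18.315 m.
Braking distance = v²/(2a) = 123.210 / 17.248 = 7.143 m.
Total stopping distance = 18.315 + 7.143 = 25.458 m, vs 43 m available — it stops with 43 − 25.458 = 17.542 m to spare.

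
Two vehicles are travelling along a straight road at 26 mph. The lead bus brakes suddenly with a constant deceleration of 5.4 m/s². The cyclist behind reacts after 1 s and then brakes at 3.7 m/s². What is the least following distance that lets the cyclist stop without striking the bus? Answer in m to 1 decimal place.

Minimum gap ≈ 17.4 m

26 mph × 0.44704 = 11.6230 m/s.
Leader travels v²/(2a_L) = 135.094 / 10.800 = 12.509 m before stopping.
Follower covers v·t_r = 11.6230 × 1 = 11.623 m while reacting, then v²/(2a_F) = 135.094 / 7.400 = 18.256 m while braking, for a total of 11.623 + 18.256 = 29.879 m.
Since a_F ≤ a_L and the follower starts braking later, the follower is never slower than the leader, so the closest approach is when both have stopped.
Minimum gap = 29.879 − 12.509 = 17.370 m.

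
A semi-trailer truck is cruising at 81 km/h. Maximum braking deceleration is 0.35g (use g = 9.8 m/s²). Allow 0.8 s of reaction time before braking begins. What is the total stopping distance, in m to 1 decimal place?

81 km/h ÷ 3.6 = 22.5000 m/s.
a = 0.35 × 9.8 = 3.430 m/s².
Reaction distance = v·t_r = 22.5000 × 0.8 = 18.000 m.
Braking distance = v²/(2a) = 22.5000² / (2 × 3.430) = 506.250 / 6.860 = 73.797 m.
Total = 18.000 + 73.797 = 91.797 m.

Total stopping distance ≈ 91.8 m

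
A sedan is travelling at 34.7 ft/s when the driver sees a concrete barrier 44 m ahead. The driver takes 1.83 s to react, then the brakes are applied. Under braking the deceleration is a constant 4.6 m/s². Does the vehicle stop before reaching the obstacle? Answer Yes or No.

Yes

34.7 ft/s × 0.3048 = 10.5766 m/s.
Reaction distance = 10.5766 × 1.83 = 19.355 m.
Braking distance = v²/(2a) = 111.864 / 9.200 = 12.159 m.
Total stopping distance = 19.355 + 12.159 = 31.514 m, vs 44 m available — it stops with 44 − 31.514 = 12.486 m to spare.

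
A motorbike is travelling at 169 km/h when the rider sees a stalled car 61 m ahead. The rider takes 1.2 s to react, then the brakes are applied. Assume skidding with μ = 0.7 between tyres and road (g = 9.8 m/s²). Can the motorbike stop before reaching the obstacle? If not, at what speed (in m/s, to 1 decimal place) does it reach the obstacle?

No — it strikes the obstacle at 46.3 m/s

169 km/h ÷ 3.6 = 46.9444 m/s.
a = μg = 0.7 × 9.8 = 6.860 m/s².
Reaction distance = 46.9444 × 1.2 = 56.333 m.
Braking distance needed to stop: v²/(2a) = 2203.777 / 13.720 = 160.625 m, so total needed = 56.333 + 160.625 = 216.958 m > 61 m — it cannot stop.
Distance remaining when braking begins: 61 − 56.333 = 4.667 m.
v² = v₀² − 2a·d = 2203.777 − 2 × 6.860 × 4.667 = 2139.746 m²/s².
v = √2139.746 = 46.257 m/s.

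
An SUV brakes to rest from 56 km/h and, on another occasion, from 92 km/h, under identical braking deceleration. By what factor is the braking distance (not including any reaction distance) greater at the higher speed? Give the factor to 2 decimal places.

Braking distance d = v²/(2a), so with a fixed, d ∝ v².
Factor = (92/56)² = 1.6429² = 2.6991.

Factor ≈ 2.70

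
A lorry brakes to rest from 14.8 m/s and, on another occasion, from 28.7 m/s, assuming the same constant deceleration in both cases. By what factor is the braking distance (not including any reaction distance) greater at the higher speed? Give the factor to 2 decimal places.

Braking distance d = v²/(2a), so with a fixed, d ∝ v².
Factor = (28.7/14.8)² = 1.9392² = 3.7605.

Factor ≈ 3.76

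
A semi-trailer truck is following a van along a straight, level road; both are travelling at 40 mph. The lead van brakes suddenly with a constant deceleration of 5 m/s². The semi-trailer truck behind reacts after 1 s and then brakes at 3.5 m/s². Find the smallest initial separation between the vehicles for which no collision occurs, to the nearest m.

40 mph × 0.44704 = 17.8816 m/s.
Leader travels v²/(2a_L) = 319.752 / 10.000 = 31.975 m before stopping.
Follower covers v·t_r = 17.8816 × 1 = 17.882 m while reacting, then v²/(2a_F) = 319.752 / 7.000 = 45.679 m while braking, for a total of 17.882 + 45.679 = 63.561 m.
Since a_F ≤ a_L and the follower starts braking later, the follower is never slower than the leader, so the closest approach is when both have stopped.
Minimum gap = 63.561 − 31.975 = 31.586 m.

Minimum gap ≈ 32 m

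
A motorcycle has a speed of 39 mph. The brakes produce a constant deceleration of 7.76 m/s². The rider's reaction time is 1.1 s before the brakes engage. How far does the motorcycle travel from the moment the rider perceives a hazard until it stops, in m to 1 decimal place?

Total stopping distance ≈ 38.8 m

39 mph × 0.44704 = 17.4346 m/s.
Reaction distance = v·t_r = 17.4346 × 1.1 = 19.178 m.
Braking distance = v²/(2a) = 17.4346² / (2 × 7.760) = 303.965 / 15.520 = 19.585 m.
Total = 19.178 + 19.585 = 38.763 m.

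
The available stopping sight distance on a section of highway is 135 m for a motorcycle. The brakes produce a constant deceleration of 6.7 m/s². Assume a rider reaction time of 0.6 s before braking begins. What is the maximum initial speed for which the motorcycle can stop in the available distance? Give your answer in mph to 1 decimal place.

Stopping distance: v·t_r + v²/(2a) = 135 with t_r = 0.6 s and a = 6.700 m/s².
So v² + 8.040 v − 1809.00 = 0.
Positive root: v = −a·t_r + √((a·t_r)² + 2a·d) = −4.020 + √(16.160 + 1809.00) = 38.7019 m/s.
38.7019 m/s ÷ 0.44704 = 86.574 mph.

Maximum speed ≈ 86.6 mph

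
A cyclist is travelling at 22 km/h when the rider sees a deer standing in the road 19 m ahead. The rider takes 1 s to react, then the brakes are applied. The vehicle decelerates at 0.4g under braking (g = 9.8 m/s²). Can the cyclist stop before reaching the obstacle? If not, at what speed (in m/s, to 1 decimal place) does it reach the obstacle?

Yes — it stops about 8.1 m short of the obstacle, so it never reaches it

22 km/h ÷ 3.6 = 6.1111 m/s.
a = 0.4 × 9.8 = 3.920 m/s².
Reaction distance = 6.1111 × 1 = 6.111 m.
Braking distance = v²/(2a) = 37.346 / 7.840 = 4.764 m.
Total stopping distance = 6.111 + 4.764 = 10.875 m, vs 19 m available — it stops with 19 − 10.875 = 8.125 m to spare.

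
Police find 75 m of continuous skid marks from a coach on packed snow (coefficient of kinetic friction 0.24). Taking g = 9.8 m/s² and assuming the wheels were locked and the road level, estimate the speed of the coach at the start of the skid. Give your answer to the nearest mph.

Deceleration a = μg = 0.24 × 9.8 = 2.352 m/s².
v = √(2a·d) = √(2 × 2.352 × 75) = √352.800 = 18.7830 m/s.
= 18.7830 ÷ 0.44704 = 42.016 mph.

Initial speed ≈ 42 mph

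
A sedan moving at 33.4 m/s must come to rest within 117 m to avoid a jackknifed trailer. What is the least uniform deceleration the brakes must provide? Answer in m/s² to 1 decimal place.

Required deceleration ≈ 4.8 m/s²

v² = 2a·d ⇒ a = v²/(2d) = 33.4000² / (2 × 117.000) = 1115.560 / 234.000 = 4.7674 m/s².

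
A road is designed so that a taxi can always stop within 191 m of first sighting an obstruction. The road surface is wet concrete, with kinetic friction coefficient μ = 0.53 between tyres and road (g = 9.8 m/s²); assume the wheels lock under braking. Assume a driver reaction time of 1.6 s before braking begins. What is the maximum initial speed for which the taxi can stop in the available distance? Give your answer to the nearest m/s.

Maximum speed ≈ 37 m/s

a = μg = 0.53 × 9.8 = 5.194 m/s².
Stopping distance: v·t_r + v²/(2a) = 191 with t_r = 1.6 s and a = 5.194 m/s².
So v² + 16.621 v − 1984.11 = 0.
Positive root: v = −a·t_r + √((a·t_r)² + 2a·d) = −8.310 + √(69.056 + 1984.11) = 37.0019 m/s.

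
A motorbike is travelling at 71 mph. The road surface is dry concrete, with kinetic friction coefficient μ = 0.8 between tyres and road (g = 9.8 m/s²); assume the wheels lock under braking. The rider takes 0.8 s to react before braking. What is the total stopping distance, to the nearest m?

71 mph × 0.44704 = 31.7398 m/s.
a = μg = 0.8 × 9.8 = 7.840 m/s².
Reaction distance = v·t_r = 31.7398 × 0.8 = 25.392 m.
Braking distance = v²/(2a) = 31.7398² / (2 × 7.840) = 1007.415 / 15.680 = 64.248 m.
Total = 25.392 + 64.248 = 89.640 m.

Total stopping distance ≈ 90 m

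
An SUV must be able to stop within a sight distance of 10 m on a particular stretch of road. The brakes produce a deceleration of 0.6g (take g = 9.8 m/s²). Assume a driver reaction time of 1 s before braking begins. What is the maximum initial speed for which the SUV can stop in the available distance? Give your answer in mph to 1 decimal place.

a = 0.6 × 9.8 = 5.880 m/s².
Stopping distance: v·t_r + v²/(2a) = 10 with t_r = 1 s and a = 5.880 m/s².
So v² + 11.760 v − 117.60 = 0.
Positive root: v = −a·t_r + √((a·t_r)² + 2a·d) = −5.880 + √(34.574 + 117.60) = 6.4559 m/s.
6.4559 m/s ÷ 0.44704 = 14.441 mph.

Maximum speed ≈ 14.4 mph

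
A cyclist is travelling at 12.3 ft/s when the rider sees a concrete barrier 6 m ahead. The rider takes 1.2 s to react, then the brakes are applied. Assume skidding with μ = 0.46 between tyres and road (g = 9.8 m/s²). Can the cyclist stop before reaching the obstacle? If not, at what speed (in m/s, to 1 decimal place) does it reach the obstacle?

12.3 ft/s × 0.3048 = 3.7490 m/s.
a = μg = 0.46 × 9.8 = 4.508 m/s².
Reaction distance = 3.7490 × 1.2 = 4.499 m.
Braking distance needed to stop: v²/(2a) = 14.055 / 9.016 = 1.559 m, so total needed = 4.499 + 1.559 = 6.058 m > 6 m — it cannot stop.
Distance remaining when braking begins: 6 − 4.499 = 1.501 m.
v² = v₀² − 2a·d = 14.055 − 2 × 4.508 × 1.501 = 0.522 m²/s².
v = √0.522 = 0.722 m/s.

No — it strikes the obstacle at 0.7 m/s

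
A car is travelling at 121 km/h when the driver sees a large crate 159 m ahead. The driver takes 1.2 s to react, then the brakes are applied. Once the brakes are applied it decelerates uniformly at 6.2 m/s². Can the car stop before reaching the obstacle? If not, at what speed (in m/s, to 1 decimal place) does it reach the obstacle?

Yes — it stops about 27.6 m short of the obstacle, so it never reaches it

121 km/h ÷ 3.6 = 33.6111 m/s.
Reaction distance = 33.6111 × 1.2 = 40.333 m.
Braking distance = v²/(2a) = 1129.706 / 12.400 = 91.105 m.
Total stopping distance = 40.333 + 91.105 = 131.438 m, vs 159 m available — it stops with 159 − 131.438 = 27.562 m to spare.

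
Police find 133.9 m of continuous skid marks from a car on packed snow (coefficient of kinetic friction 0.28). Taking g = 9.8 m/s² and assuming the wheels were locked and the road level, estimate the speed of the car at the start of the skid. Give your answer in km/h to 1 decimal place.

Initial speed ≈ 97.6 km/h

Deceleration a = μg = 0.28 × 9.8 = 2.744 m/s².
v = √(2a·d) = √(2 × 2.744 × 133.9) = √734.843 = 27.1080 m/s.
= 27.1080 × 3.6 = 97.589 km/h.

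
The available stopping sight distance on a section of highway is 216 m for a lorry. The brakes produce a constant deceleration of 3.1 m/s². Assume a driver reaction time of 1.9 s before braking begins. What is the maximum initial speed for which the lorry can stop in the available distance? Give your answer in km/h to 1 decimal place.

Stopping distance: v·t_r + v²/(2a) = 216 with t_r = 1.9 s and a = 3.100 m/s².
So v² + 11.780 v − 1339.20 = 0.
Positive root: v = −a·t_r + √((a·t_r)² + 2a·d) = −5.890 + √(34.692 + 1339.20) = 31.1760 m/s.
31.1760 m/s × 3.6 = 112.234 km/h.

Maximum speed ≈ 112.2 km/h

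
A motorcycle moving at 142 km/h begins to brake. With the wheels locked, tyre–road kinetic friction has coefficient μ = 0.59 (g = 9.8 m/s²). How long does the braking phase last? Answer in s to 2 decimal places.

Braking time ≈ 6.82 s

142 km/h ÷ 3.6 = 39.4444 m/s.
a = μg = 0.59 × 9.8 = 5.782 m/s².
Braking time = v/a = 39.4444 / 5.782 = 6.822 s.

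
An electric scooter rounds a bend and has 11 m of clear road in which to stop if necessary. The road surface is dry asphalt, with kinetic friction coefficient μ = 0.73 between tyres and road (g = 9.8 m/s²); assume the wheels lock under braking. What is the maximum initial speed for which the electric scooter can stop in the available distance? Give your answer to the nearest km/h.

a = μg = 0.73 × 9.8 = 7.154 m/s².
v²/(2a) = d ⇒ v = √(2 × 7.154 × 11) = √157.39 = 12.5455 m/s.
12.5455 m/s × 3.6 = 45.164 km/h.

Maximum speed ≈ 45 km/h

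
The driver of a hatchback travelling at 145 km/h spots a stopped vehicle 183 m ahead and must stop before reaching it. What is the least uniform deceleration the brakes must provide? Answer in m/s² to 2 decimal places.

145 km/h ÷ 3.6 = 40.2778 m/s.
v² = 2a·d ⇒ a = v²/(2d) = 40.2778² / (2 × 183.000) = 1622.301 / 366.000 = 4.4325 m/s².

Required deceleration ≈ 4.43 m/s²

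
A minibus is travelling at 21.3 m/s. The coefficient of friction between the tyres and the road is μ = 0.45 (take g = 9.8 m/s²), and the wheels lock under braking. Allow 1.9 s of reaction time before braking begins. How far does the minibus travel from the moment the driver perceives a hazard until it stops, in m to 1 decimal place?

Total stopping distance ≈ 91.9 m

a = μg = 0.45 × 9.8 = 4.410 m/s².
Reaction distance = v·t_r = 21.3000 × 1.9 = 40.470 m.
Braking distance = v²/(2a) = 21.3000² / (2 × 4.410) = 453.690 / 8.820 = 51.439 m.
Total = 40.470 + 51.439 = 91.909 m.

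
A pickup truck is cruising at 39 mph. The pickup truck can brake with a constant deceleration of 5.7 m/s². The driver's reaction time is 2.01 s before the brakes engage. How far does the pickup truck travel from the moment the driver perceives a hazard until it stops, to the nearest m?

Total stopping distance ≈ 62 m

39 mph × 0.44704 = 17.4346 m/s.
Reaction distance = v·t_r = 17.4346 × 2.01 = 35.044 m.
Braking distance = v²/(2a) = 17.4346² / (2 × 5.700) = 303.965 / 11.400 = 26.664 m.
Total = 35.044 + 26.664 = 61.708 m.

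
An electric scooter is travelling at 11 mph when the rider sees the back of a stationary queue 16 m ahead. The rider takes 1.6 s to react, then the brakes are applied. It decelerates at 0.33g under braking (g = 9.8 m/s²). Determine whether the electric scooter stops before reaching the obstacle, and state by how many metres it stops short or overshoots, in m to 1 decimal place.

Yes — it stops 4.4 m short of the obstacle

11 mph × 0.44704 = 4.9174 m/s.
a = 0.33 × 9.8 = 3.234 m/s².
Reaction distance = 4.9174 × 1.6 = 7.868 m.
Braking distance = v²/(2a) = 24.181 / 6.468 = 3.739 m.
Total stopping distance = 7.868 + 3.739 = 11.607 m, vs 16 m available — it stops with 16 − 11.607 = 4.393 m to spare.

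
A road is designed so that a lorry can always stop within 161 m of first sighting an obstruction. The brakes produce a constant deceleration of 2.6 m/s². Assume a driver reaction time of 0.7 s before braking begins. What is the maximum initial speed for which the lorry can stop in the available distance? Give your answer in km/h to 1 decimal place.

Maximum speed ≈ 97.8 km/h

Stopping distance: v·t_r + v²/(2a) = 161 with t_r = 0.7 s and a = 2.600 m/s².
So v² + 3.640 v − 837.20 = 0.
Positive root: v = −a·t_r + √((a·t_r)² + 2a·d) = −1.820 + √(3.312 + 837.20) = 27.1716 m/s.
27.1716 m/s × 3.6 = 97.818 km/h.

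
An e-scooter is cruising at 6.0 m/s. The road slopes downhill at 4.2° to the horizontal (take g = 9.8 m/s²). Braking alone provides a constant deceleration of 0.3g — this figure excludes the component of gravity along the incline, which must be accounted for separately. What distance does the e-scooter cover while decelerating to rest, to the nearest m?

Braking distance ≈ 8 m

a = 0.3 × 9.8 = 2.940 m/s².
Gravity along the downhill slope reduces the braking deceleration: a_eff = 2.940 − 9.8·sin 4.2° = 2.940 − 0.718 = 2.222 m/s².
Braking distance = v²/(2a) = 6.0000² / (2 × 2.222) = 36.000 / 4.444 = 8.101 m.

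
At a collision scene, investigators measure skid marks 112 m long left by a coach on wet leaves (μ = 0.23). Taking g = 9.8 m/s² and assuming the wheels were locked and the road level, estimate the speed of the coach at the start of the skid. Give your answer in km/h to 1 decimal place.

Deceleration a = μg = 0.23 × 9.8 = 2.254 m/s².
v = √(2a·d) = √(2 × 2.254 × 112) = √504.896 = 22.4699 m/s.
= 22.4699 × 3.6 = 80.892 km/h.

Initial speed ≈ 80.9 km/h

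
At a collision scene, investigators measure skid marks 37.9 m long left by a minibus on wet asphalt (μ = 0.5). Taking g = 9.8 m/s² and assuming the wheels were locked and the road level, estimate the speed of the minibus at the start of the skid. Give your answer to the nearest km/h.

Initial speed ≈ 69 km/h

Deceleration a = μg = 0.5 × 9.8 = 4.900 m/s².
v = √(2a·d) = √(2 × 4.900 × 37.9) = √371.420 = 19.2723 m/s.
= 19.2723 × 3.6 = 69.380 km/h.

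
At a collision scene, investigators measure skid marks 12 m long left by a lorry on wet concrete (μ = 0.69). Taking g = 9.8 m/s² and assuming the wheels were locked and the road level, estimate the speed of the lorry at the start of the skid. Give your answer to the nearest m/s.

Deceleration a = μg = 0.69 × 9.8 = 6.762 m/s².
v = √(2a·d) = √(2 × 6.762 × 12) = √162.288 = 12.7392 m/s.

Initial speed ≈ 13 m/s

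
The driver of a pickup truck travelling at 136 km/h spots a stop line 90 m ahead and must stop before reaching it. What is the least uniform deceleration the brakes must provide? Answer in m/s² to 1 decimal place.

136 km/h ÷ 3.6 = 37.7778 m/s.
v² = 2a·d ⇒ a = v²/(2d) = 37.7778² / (2 × 90.000) = 1427.162 / 180.000 = 7.9287 m/s².

Required deceleration ≈ 7.9 m/s²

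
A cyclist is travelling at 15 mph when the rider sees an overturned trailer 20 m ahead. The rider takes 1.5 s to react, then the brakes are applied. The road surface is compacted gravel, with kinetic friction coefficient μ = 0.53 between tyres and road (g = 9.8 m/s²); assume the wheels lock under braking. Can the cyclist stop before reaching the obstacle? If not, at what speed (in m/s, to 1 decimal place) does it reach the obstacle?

15 mph × 0.44704 = 6.7056 m/s.
a = μg = 0.53 × 9.8 = 5.194 m/s².
Reaction distance = 6.7056 × 1.5 = 10.058 m.
Braking distance = v²/(2a) = 44.965 / 10.388 = 4.329 m.
Total stopping distance = 10.058 + 4.329 = 14.387 m, vs 20 m available — it stops with 20 − 14.387 = 5.613 m to spare.

Yes — it stops about 5.6 m short of the obstacle, so it never reaches it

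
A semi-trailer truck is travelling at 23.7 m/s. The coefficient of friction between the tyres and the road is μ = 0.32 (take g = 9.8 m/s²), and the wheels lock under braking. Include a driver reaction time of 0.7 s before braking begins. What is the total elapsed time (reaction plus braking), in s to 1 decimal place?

a = μg = 0.32 × 9.8 = 3.136 m/s².
Braking time = v/a = 23.7000 / 3.136 = 7.557 s.
Total = 0.7 + 7.557 = 8.257 s.

Total time ≈ 8.3 s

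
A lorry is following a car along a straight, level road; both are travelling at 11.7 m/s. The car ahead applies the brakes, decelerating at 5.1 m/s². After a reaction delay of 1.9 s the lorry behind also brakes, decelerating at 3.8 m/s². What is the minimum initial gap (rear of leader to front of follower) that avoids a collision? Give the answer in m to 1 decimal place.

Leader travels v²/(2a_L) = 136.890 / 10.200 = 13.421 m before stopping.
Follower covers v·t_r = 11.7000 × 1.9 = 22.230 m while reacting, then v²/(2a_F) = 136.890 / 7.600 = 18.012 m while braking, for a total of 22.230 + 18.012 = 40.242 m.
Since a_F ≤ a_L and the follower starts braking later, the follower is never slower than the leader, so the closest approach is when both have stopped.
Minimum gap = 40.242 − 13.421 = 26.821 m.

Minimum gap ≈ 26.8 m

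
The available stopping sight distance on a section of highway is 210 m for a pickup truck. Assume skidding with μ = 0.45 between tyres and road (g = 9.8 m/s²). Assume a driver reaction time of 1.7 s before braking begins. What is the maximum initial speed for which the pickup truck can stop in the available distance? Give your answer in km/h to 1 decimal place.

a = μg = 0.45 × 9.8 = 4.410 m/s².
Stopping distance: v·t_r + v²/(2a) = 210 with t_r = 1.7 s and a = 4.410 m/s².
So v² + 14.994 v − 1852.20 = 0.
Positive root: v = −a·t_r + √((a·t_r)² + 2a·d) = −7.497 + √(56.205 + 1852.20) = 36.1883 m/s.
36.1883 m/s × 3.6 = 130.278 km/h.

Maximum speed ≈ 130.3 km/h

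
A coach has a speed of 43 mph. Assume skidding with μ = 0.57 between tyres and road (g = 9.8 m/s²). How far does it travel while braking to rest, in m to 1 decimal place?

43 mph × 0.44704 = 19.2227 m/s.
a = μg = 0.57 × 9.8 = 5.586 m/s².
Braking distance = v²/(2a) = 19.2227² / (2 × 5.586) = 369.512 / 11.172 = 33.075 m.

Braking distance ≈ 33.1 m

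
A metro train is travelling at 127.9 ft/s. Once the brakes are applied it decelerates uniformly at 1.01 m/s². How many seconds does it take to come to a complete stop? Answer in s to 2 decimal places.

Braking time ≈ 38.60 s

127.9 ft/s × 0.3048 = 38.9839 m/s.
Braking time = v/a = 38.9839 / 1.010 = 38.598 s.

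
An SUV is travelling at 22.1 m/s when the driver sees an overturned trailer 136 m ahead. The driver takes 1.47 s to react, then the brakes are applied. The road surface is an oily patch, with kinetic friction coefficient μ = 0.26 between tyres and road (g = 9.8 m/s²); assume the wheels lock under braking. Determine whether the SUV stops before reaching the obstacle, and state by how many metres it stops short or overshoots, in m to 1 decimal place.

Yes — it stops 7.7 m short of the obstacle

a = μg = 0.26 × 9.8 = 2.548 m/s².
Reaction distance = 22.1000 × 1.47 = 32.487 m.
Braking distance = v²/(2a) = 488.410 / 5.096 = 95.842 m.
Total stopping distance = 32.487 + 95.842 = 128.329 m, vs 136 m available — it stops with 136 − 128.329 = 7.671 m to spare.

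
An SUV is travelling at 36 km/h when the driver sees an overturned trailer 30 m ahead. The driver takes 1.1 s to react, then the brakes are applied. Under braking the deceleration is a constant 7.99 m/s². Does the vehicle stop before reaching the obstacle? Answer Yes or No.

Yes

36 km/h ÷ 3.6 = 10.0000 m/s.
Reaction distance = 10.0000 × 1.1 = 11.000 m.
Braking distance = v²/(2a) = 100.000 / 15.980 = 6.258 m.
Total stopping distance = 11.000 + 6.258 = 17.258 m, vs 30 m available — it stops with 30 − 17.258 = 12.742 m to spare.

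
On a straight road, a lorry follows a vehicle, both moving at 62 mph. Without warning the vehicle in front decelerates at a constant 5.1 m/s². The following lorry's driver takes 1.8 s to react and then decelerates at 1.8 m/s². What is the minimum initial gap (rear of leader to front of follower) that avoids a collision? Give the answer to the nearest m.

62 mph × 0.44704 = 27.7165 m/s.
Leader travels v²/(2a_L) = 768.204 / 10.200 = 75.314 m before stopping.
Follower covers v·t_r = 27.7165 × 1.8 = 49.890 m while reacting, then v²/(2a_F) = 768.204 / 3.600 = 213.390 m while braking, for a total of 49.890 + 213.390 = 263.280 m.
Since a_F ≤ a_L and the follower starts braking later, the follower is never slower than the leader, so the closest approach is when both have stopped.
Minimum gap = 263.280 − 75.314 = 187.966 m.

Minimum gap ≈ 188 m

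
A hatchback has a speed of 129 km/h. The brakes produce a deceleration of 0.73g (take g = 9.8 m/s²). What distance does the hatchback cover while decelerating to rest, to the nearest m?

129 km/h ÷ 3.6 = 35.8333 m/s.
a = 0.73 × 9.8 = 7.154 m/s².
Braking distance = v²/(2a) = 35.8333² / (2 × 7.154) = 1284.025 / 14.308 = 89.742 m.

Braking distance ≈ 90 m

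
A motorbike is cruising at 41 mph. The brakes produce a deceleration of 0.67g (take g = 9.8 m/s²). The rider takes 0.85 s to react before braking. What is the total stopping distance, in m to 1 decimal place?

Total stopping distance ≈ 41.2 m

41 mph × 0.44704 = 18.3286 m/s.
a = 0.67 × 9.8 = 6.566 m/s².
Reaction distance = v·t_r = 18.3286 × 0.85 = 15.579 m.
Braking distance = v²/(2a) = 18.3286² / (2 × 6.566) = 335.938 / 13.132 = 25.582 m.
Total = 15.579 + 25.582 = 41.161 m.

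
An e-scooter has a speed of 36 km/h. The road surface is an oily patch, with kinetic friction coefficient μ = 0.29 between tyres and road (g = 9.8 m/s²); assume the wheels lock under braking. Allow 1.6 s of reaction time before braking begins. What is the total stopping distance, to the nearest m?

Total stopping distance ≈ 34 m

36 km/h ÷ 3.6 = 10.0000 m/s.
a = μg = 0.29 × 9.8 = 2.842 m/s².
Reaction distance = v·t_r = 10.0000 × 1.6 = 16.000 m.
Braking distance = v²/(2a) = 10.0000² / (2 × 2.842) = 100.000 / 5.684 = 17.593 m.
Total = 16.000 + 17.593 = 33.593 m.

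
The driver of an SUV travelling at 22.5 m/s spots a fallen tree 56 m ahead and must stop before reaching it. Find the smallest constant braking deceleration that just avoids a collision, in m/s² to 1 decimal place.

Required deceleration ≈ 4.5 m/s²

v² = 2a·d ⇒ a = v²/(2d) = 22.5000² / (2 × 56.000) = 506.250 / 112.000 = 4.5201 m/s².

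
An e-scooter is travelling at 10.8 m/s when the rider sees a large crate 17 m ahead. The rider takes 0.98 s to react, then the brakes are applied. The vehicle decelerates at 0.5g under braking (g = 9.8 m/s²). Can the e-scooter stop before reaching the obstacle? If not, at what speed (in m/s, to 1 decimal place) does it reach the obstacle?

a = 0.5 × 9.8 = 4.900 m/s².
Reaction distance = 10.8000 × 0.98 = 10.584 m.
Braking distance needed to stop: v²/(2a) = 116.640 / 9.800 = 11.902 m, so total needed = 10.584 + 11.902 = 22.486 m > 17 m — it cannot stop.
Distance remaining when braking begins: 17 − 10.584 = 6.416 m.
v² = v₀² − 2a·d = 116.640 − 2 × 4.900 × 6.416 = 53.763 m²/s².
v = √53.763 = 7.332 m/s.

No — it strikes the obstacle at 7.3 m/s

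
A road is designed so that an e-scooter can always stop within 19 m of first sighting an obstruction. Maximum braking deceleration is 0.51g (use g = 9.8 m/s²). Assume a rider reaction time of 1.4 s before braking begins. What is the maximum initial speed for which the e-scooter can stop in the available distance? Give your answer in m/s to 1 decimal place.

a = 0.51 × 9.8 = 4.998 m/s².
Stopping distance: v·t_r + v²/(2a) = 19 with t_r = 1.4 s and a = 4.998 m/s².
So v² + 13.994 v − 189.92 = 0.
Positive root: v = −a·t_r + √((a·t_r)² + 2a·d) = −6.997 + √(48.958 + 189.92) = 8.4587 m/s.

Maximum speed ≈ 8.5 m/s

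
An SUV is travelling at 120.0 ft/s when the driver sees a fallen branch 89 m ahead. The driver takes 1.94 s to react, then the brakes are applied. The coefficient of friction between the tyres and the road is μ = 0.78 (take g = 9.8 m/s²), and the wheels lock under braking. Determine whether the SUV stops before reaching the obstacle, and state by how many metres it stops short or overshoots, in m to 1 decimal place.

120 ft/s × 0.3048 = 36.5760 m/s.
a = μg = 0.78 × 9.8 = 7.644 m/s².
Reaction distance = 36.5760 × 1.94 = 70.957 m.
Braking distance = v²/(2a) = 1337.804 / 15.288 = 87.507 m.
Total stopping distance = 70.957 + 87.507 = 158.464 m, vs 89 m available — it cannot stop in time and overshoots by 158.464 − 89 = 69.464 m.

No — it overshoots by 69.5 m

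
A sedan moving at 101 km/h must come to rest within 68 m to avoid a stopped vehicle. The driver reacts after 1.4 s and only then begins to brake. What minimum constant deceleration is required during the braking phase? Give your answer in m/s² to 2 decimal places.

101 km/h ÷ 3.6 = 28.0556 m/s.
Distance covered during reaction = 28.0556 × 1.4 = 39.278 m.
Distance available for braking: 68 − 39.278 = 28.722 m.
v² = 2a·d ⇒ a = v²/(2d) = 28.0556² / (2 × 28.722) = 787.117 / 57.444 = 13.7023 m/s².

Required deceleration ≈ 13.70 m/s²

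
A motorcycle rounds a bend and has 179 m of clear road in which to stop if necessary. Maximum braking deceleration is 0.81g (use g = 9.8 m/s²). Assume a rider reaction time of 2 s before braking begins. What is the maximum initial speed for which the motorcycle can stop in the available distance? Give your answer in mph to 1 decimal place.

a = 0.81 × 9.8 = 7.938 m/s².
Stopping distance: v·t_r + v²/(2a) = 179 with t_r = 2 s and a = 7.938 m/s².
So v² + 31.752 v − 2841.80 = 0.
Positive root: v = −a·t_r + √((a·t_r)² + 2a·d) = −15.876 + √(252.047 + 2841.80) = 39.7464 m/s.
39.7464 m/s ÷ 0.44704 = 88.910 mph.

Maximum speed ≈ 88.9 mph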